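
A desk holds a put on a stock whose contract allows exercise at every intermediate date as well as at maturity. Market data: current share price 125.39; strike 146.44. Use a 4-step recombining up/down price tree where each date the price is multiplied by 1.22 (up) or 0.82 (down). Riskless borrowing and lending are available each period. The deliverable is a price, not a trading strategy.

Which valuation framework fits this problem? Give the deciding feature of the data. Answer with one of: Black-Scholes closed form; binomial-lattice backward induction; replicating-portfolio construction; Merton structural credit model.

framework: binomial-lattice backward induction

Key observation: the exercise right at every one of the 4 steps is what matters: each node needs max(146.44 − S, continuation), which only the stepwise tree valuation starting from spot 125.39 delivers.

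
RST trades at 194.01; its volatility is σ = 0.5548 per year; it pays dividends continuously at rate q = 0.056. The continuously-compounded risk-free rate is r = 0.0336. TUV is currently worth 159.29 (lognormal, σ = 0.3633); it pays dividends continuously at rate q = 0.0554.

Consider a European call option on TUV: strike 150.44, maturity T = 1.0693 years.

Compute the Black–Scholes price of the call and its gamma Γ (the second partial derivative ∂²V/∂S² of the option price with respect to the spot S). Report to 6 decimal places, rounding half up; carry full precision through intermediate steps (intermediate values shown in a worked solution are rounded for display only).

σ√T = 0.3633·√1.0693 = 0.375677
d₁ = (ln(S/K) + (r−q+σ²/2)T) / (σ√T) = (ln(159.29/150.44) + (0.0336−0.0554+0.3633²/2)·1.0693) / 0.375677 = (0.057162 + 0.047256) / 0.375677 = 0.277946
d₂ = d₁ − σ√T = 0.277946 − 0.375677 = -0.097731
e^{−rT} = 0.964709
e^{−qT} = 0.942481
N(d₁) = 0.609473,  N(d₂) = 0.461073
Call price V = S·e^{−qT}·N(d₁) − K·e^{−rT}·N(d₂) = 91.498897 − 66.915903 = 24.582994
φ(d₁) = (1/√(2π))·e^{−d₁²/2} = 0.383826
Γ = e^{−qT}·φ(d₁) / (S·σ·√T) = 0.006045

price = 24.582994
Γ = 0.006045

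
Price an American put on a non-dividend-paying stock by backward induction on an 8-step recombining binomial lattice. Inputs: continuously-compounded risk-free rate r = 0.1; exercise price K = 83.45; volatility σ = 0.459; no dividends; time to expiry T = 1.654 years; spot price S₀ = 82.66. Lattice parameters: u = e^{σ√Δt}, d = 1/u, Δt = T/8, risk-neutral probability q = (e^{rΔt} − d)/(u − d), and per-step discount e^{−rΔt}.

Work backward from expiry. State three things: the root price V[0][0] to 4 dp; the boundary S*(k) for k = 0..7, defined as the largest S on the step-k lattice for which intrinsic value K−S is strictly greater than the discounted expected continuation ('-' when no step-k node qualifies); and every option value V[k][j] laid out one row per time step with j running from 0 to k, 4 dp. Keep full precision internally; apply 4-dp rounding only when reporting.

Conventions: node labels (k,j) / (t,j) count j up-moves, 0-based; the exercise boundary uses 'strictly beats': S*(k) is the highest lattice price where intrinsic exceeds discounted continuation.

params: Δt=0.20675 u=1.23208 d=0.81163 q=0.49770 e^(-rΔt)=0.97954
t_8 payoffs: 67.8840 59.8204 47.5797 28.9978 0.7900 0.0000 0.0000 0.0000 0.0000
t_7: node(7,0) S=19.1785 payoff=64.2715 vs cont=62.5638 → 64.2715 [stop]  node(7,1) S=29.1136 payoff=54.3364 vs cont=52.6288 → 54.3364 [stop]  node(7,2) S=44.1952 payoff=39.2548 vs cont=37.5471 → 39.2548 [stop]  node(7,3) S=67.0896 payoff=16.3604 vs cont=14.6527 → 16.3604 [stop]  node(7,4) S=101.8440 payoff=0.0000 vs cont=0.3887 → 0.3887 [wait]  node(7,5) S=154.6021 payoff=0.0000 vs cont=0.0000 → 0.0000 [wait]  node(7,6) S=234.6904 payoff=0.0000 vs cont=0.0000 → 0.0000 [wait]  node(7,7) S=356.2667 payoff=0.0000 vs cont=0.0000 → 0.0000 [wait]  ⇒ S*(7)=67.0896
t_6: node(6,0) S=23.6296 payoff=59.8204 vs cont=58.1128 → 59.8204 [stop]  node(6,1) S=35.8703 payoff=47.5797 vs cont=45.8720 → 47.5797 [stop]  node(6,2) S=54.4522 payoff=28.9978 vs cont=27.2902 → 28.9978 [stop]  node(6,3) S=82.6600 payoff=0.7900 vs cont=8.2392 → 8.2392 [wait]  node(6,4) S=125.4802 payoff=0.0000 vs cont=0.1912 → 0.1912 [wait]  node(6,5) S=190.4826 payoff=0.0000 vs cont=0.0000 → 0.0000 [wait]  node(6,6) S=289.1580 payoff=0.0000 vs cont=0.0000 → 0.0000 [wait]  ⇒ S*(6)=54.4522
t_5: node(5,0) S=29.1136 payoff=54.3364 vs cont=52.6288 → 54.3364 [stop]  node(5,1) S=44.1952 payoff=39.2548 vs cont=37.5471 → 39.2548 [stop]  node(5,2) S=67.0896 payoff=16.3604 vs cont=18.2843 → 18.2843 [wait]  node(5,3) S=101.8440 payoff=0.0000 vs cont=4.1471 → 4.1471 [wait]  node(5,4) S=154.6021 payoff=0.0000 vs cont=0.0941 → 0.0941 [wait]  node(5,5) S=234.6904 payoff=0.0000 vs cont=0.0000 → 0.0000 [wait]  ⇒ S*(5)=44.1952
t_4: node(4,0) S=35.8703 payoff=47.5797 vs cont=45.8720 → 47.5797 [stop]  node(4,1) S=54.4522 payoff=28.9978 vs cont=28.2281 → 28.9978 [stop]  node(4,2) S=82.6600 payoff=0.7900 vs cont=11.0181 → 11.0181 [wait]  node(4,3) S=125.4802 payoff=0.0000 vs cont=2.0864 → 2.0864 [wait]  node(4,4) S=190.4826 payoff=0.0000 vs cont=0.0463 → 0.0463 [wait]  ⇒ S*(4)=54.4522
t_3: node(3,0) S=44.1952 payoff=39.2548 vs cont=37.5471 → 39.2548 [stop]  node(3,1) S=67.0896 payoff=16.3604 vs cont=19.6391 → 19.6391 [wait]  node(3,2) S=101.8440 payoff=0.0000 vs cont=6.4383 → 6.4383 [wait]  node(3,3) S=154.6021 payoff=0.0000 vs cont=1.0491 → 1.0491 [wait]  ⇒ S*(3)=44.1952
t_2: node(2,0) S=54.4522 payoff=28.9978 vs cont=28.8886 → 28.9978 [stop]  node(2,1) S=82.6600 payoff=0.7900 vs cont=12.8017 → 12.8017 [wait]  node(2,2) S=125.4802 payoff=0.0000 vs cont=3.6793 → 3.6793 [wait]  ⇒ S*(2)=54.4522
t_1: node(1,0) S=67.0896 payoff=16.3604 vs cont=20.5086 → 20.5086 [wait]  node(1,1) S=101.8440 payoff=0.0000 vs cont=8.0924 → 8.0924 [wait]  ⇒ S*(1)=-
t_0: node(0,0) S=82.6600 payoff=0.7900 vs cont=14.0359 → 14.0359 [wait]  ⇒ S*(0)=-

price = 14.0359
boundary = - - 54.4522 44.1952 54.4522 44.1952 54.4522 67.0896
tree:
14.0359
20.5086 8.0924
28.9978 12.8017 3.6793
39.2548 19.6391 6.4383 1.0491
47.5797 28.9978 11.0181 2.0864 0.0463
54.3364 39.2548 18.2843 4.1471 0.0941 0.0000
59.8204 47.5797 28.9978 8.2392 0.1912 0.0000 0.0000
64.2715 54.3364 39.2548 16.3604 0.3887 0.0000 0.0000 0.0000
67.8840 59.8204 47.5797 28.9978 0.7900 0.0000 0.0000 0.0000 0.0000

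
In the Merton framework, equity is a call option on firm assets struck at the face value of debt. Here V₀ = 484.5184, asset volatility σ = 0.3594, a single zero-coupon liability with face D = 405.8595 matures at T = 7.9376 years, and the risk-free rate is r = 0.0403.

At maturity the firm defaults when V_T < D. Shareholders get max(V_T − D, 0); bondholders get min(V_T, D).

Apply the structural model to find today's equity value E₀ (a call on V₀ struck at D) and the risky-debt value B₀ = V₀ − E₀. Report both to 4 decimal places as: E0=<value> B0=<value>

E0=261.7507 B0=222.7677

With assets at 484.5184 and a single debt payment of 405.8595 at 7.9376 years:
d₁ = [ln(V₀/D) + (r + σ²/2)T] / (σ√T)
   = [ln(484.5184/405.8595) + (0.0403 + 0.5·0.3594²)·7.9376] / (0.3594·√7.9376)
   = [0.177148 + 0.832529] / 1.012564 = 0.997148
d₂ = d₁ − σ√T = 0.997148 − 1.012564 = -0.015416
N(d₁) = 0.840654,  N(d₂) = 0.493850,  e^(−rT) = 0.726232
E₀ = V₀·N(d₁) − D·e^(−rT)·N(d₂)
   = 484.5184·0.840654 − 405.8595·0.726232·0.493850 = 261.750730
B₀ = V₀ − E₀ = 484.5184 − 261.750730 = 222.767670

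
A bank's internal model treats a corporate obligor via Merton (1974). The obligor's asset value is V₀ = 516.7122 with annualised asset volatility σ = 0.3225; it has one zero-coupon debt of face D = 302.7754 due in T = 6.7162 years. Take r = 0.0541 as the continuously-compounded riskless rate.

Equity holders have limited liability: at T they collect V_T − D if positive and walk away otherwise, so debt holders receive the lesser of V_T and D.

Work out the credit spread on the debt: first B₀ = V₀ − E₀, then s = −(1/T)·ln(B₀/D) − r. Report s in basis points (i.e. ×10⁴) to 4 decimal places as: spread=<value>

spread=139.3070

Equity is a call on the firm's assets struck at D = 302.7754:
d₁ = [ln(V₀/D) + (r + σ²/2)T] / (σ√T)
   = [ln(516.7122/302.7754) + (0.0541 + 0.5·0.3225²)·6.7162] / (0.3225·√6.7162)
   = [0.534495 + 0.712610] / 0.835779 = 1.492146
d₂ = d₁ − σ√T = 1.492146 − 0.835779 = 0.656367
N(d₁) = 0.932170,  N(d₂) = 0.744206,  e^(−rT) = 0.695346
E₀ = V₀·N(d₁) − D·e^(−rT)·N(d₂)
   = 516.7122·0.932170 − 302.7754·0.695346·0.744206 = 324.983092
B₀ = V₀ − E₀ = 516.7122 − 324.983092 = 191.729108
spread = −(1/T)·ln(B₀/D) − r = −(1/6.7162)·ln(191.729108/302.7754) − 0.0541 = 0.01393070
in basis points: 0.01393070 × 10⁴ = 139.3070 bp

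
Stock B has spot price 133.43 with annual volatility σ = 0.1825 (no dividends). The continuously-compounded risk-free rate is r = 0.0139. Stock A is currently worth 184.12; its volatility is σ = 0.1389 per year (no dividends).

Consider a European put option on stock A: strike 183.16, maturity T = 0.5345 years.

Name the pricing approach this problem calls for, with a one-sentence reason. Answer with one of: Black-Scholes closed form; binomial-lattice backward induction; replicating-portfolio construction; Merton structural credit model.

framework: Black-Scholes closed form

Key observation: the instrument is a plain European put (strike 183.16) on a lognormal asset; the exact continuous-time formula applies directly.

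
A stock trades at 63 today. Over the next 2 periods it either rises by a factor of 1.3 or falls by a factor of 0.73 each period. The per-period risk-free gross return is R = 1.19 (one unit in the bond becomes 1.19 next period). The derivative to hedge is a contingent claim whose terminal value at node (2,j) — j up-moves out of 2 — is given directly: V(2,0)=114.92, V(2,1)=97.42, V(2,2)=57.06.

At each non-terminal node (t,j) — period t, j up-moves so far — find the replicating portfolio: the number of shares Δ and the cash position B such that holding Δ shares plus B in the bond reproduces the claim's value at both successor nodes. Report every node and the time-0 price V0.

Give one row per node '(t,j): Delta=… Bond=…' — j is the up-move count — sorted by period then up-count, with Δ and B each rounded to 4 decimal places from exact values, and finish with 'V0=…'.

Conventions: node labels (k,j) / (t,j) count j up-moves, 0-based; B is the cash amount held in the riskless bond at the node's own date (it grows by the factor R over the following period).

Under the risk-neutral measure, an up-move has probability p* = (R−d)/(u−d) = 0.8070 and values discount at R = 1.19.
Terminal payoffs: V(2,0)=114.9200, V(2,1)=97.4200, V(2,2)=57.0600
Node (1,0) S=45.9900: V=(p*·97.4200+(1−p*)·114.9200)/1.19=84.7035; Δ=(97.4200−114.9200)/(59.7870−33.5727)=-0.6676; B=V−Δ·S=115.4053
Node (1,1) S=81.9000: V=(p*·57.0600+(1−p*)·97.4200)/1.19=54.4948; Δ=(57.0600−97.4200)/(106.4700−59.7870)=-0.8646; B=V−Δ·S=125.3018
Node (0,0) S=63.0000: V=(p*·54.4948+(1−p*)·84.7035)/1.19=50.6929; Δ=(54.4948−84.7035)/(81.9000−45.9900)=-0.8412; B=V−Δ·S=103.6907
As a check, the time-0 holding Δ(0,0)·S0 + B(0,0) comes to 50.6929 — exactly V0.

(0,0): Delta=-0.8412 Bond=103.6907
(1,0): Delta=-0.6676 Bond=115.4053
(1,1): Delta=-0.8646 Bond=125.3018
V0=50.6929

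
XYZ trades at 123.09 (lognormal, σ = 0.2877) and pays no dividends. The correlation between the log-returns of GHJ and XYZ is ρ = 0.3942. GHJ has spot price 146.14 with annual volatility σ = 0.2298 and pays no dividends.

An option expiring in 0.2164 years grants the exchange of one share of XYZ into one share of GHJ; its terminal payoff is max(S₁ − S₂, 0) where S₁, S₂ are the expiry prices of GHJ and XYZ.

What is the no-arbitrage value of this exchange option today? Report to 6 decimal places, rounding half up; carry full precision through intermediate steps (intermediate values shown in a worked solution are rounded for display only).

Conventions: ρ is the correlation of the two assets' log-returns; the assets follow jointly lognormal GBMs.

σ_eff = √(σ₁² + σ₂² − 2ρσ₁σ₂) = √(0.2298² + 0.2877² − 2·0.3942·0.2298·0.2877) = 0.288887
d₁ = (ln(S₁/S₂) + (q₂ − q₁ + σ_eff²/2)T) / (σ_eff√T) = (ln(146.14/123.09) + (0.0 − 0.0 + 0.041728)·0.2164) / 0.134387 = 1.344473
d₂ = d₁ − σ_eff√T = 1.344473 − 0.134387 = 1.210086
N(d₁) = 0.910602,  N(d₂) = 0.886877
V = S₁·e^{−q₁T}·N(d₁) − S₂·e^{−q₂T}·N(d₂) = 133.075408 − 109.165699 = 23.909709
Key observation: the rate r is irrelevant here: denominating values in XYZ turns the exchange into a ratio option on S₁/S₂, and discounting at r drops out.

exchange price = 23.909709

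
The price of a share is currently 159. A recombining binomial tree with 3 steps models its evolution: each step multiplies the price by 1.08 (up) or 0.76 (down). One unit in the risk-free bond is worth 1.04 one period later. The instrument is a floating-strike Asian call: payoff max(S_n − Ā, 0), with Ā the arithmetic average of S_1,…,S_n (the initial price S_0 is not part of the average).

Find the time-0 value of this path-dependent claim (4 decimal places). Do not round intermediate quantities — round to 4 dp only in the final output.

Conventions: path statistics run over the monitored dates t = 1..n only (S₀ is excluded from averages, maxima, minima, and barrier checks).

price = 9.4842

Under the martingale measure an up-move has probability p* = 0.8750; value the claim as the probability-weighted average of per-path payoffs, discounted 3 periods at R = 1.04.
Enumerate all 2^3 = 8 price paths (U = up ×1.08, D = down ×0.76); each path with k up-moves has probability p*^k·(1−p*)^(3−k).
DDD: Ā=94.1585, payoff=0.0000, prob=0.001953
UDD: Ā=133.8042, payoff=0.0000, prob=0.013672
DUD: Ā=116.8442, payoff=0.0000, prob=0.013672
UUD: Ā=166.0418, payoff=0.0000, prob=0.095703
DDU: Ā=103.9546, payoff=0.0000, prob=0.013672
UDU: Ā=147.7250, payoff=0.0000, prob=0.095703
DUU: Ā=130.7650, payoff=10.1828, prob=0.095703
UUU: Ā=185.8239, payoff=14.4703, prob=0.669922
Price = Σ prob·payoff / R^3 = 10.668476 / 1.124864 = 9.4842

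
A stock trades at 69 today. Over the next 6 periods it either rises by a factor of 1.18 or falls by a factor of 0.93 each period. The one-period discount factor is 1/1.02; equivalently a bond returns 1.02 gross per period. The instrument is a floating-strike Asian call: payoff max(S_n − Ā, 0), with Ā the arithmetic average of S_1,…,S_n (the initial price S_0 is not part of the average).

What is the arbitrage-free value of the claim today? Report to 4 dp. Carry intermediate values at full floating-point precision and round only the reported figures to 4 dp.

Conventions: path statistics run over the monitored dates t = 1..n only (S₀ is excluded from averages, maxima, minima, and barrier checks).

Under the martingale measure an up-move has probability p* = 0.3600; value the claim as the probability-weighted average of per-path payoffs, discounted 6 periods at R = 1.02.
Enumerate all 2^6 = 64 price paths (U = up ×1.18, D = down ×0.93); each path with k up-moves has probability p*^k·(1−p*)^(6−k).
DDDDDD: Ā=53.9349, payoff=0.0000, prob=0.068719
UDDDDD: Ā=68.4335, payoff=0.0000, prob=0.038655
DUDDDD: Ā=65.5585, payoff=0.0000, prob=0.038655
UUDDDD: Ā=83.1817, payoff=0.0000, prob=0.021743
DDUDDD: Ā=62.8847, payoff=0.0000, prob=0.038655
UDUDDD: Ā=79.7892, payoff=0.0000, prob=0.021743
DUUDDD: Ā=76.9142, payoff=0.0000, prob=0.021743
UUUDDD: Ā=97.5901, payoff=0.0000, prob=0.012231
DDDUDD: Ā=60.3981, payoff=0.0000, prob=0.038655
UDDUDD: Ā=76.6342, payoff=0.0000, prob=0.021743
DUDUDD: Ā=73.7592, payoff=0.0000, prob=0.021743
UUDUDD: Ā=93.5869, payoff=0.0000, prob=0.012231
DDUUDD: Ā=71.0854, payoff=0.7841, prob=0.021743
UDUUDD: Ā=90.1944, payoff=0.9949, prob=0.012231
DUUUDD: Ā=87.3194, payoff=3.8699, prob=0.012231
UUUUDD: Ā=110.7924, payoff=4.9102, prob=0.006880
DDDDUD: Ā=58.0856, payoff=0.0000, prob=0.038655
UDDDUD: Ā=73.7000, payoff=0.0000, prob=0.021743
DUDDUD: Ā=70.8250, payoff=1.0445, prob=0.021743
UUDDUD: Ā=89.8640, payoff=1.3253, prob=0.012231
DDUDUD: Ā=68.1513, payoff=3.7183, prob=0.021743
UDUDUD: Ā=86.4715, payoff=4.7178, prob=0.012231
DUUDUD: Ā=83.5965, payoff=7.5928, prob=0.012231
UUUDUD: Ā=106.0687, payoff=9.6339, prob=0.006880
DDDUUD: Ā=65.6647, payoff=6.2049, prob=0.021743
UDDUUD: Ā=83.3165, payoff=7.8728, prob=0.012231
DUDUUD: Ā=80.4415, payoff=10.7478, prob=0.012231
UUDUUD: Ā=102.0655, payoff=13.6370, prob=0.006880
DDUUUD: Ā=77.7677, payoff=13.4216, prob=0.012231
UDUUUD: Ā=98.6730, payoff=17.0295, prob=0.006880
DUUUUD: Ā=95.7980, payoff=19.9045, prob=0.006880
UUUUUD: Ā=121.5502, payoff=25.2552, prob=0.003870
DDDDDU: Ā=55.9350, payoff=0.7080, prob=0.038655
UDDDDU: Ā=70.9712, payoff=0.8983, prob=0.021743
DUDDDU: Ā=68.0962, payoff=3.7733, prob=0.021743
UUDDDU: Ā=86.4017, payoff=4.7876, prob=0.012231
DDUDDU: Ā=65.4225, payoff=6.4471, prob=0.021743
UDUDDU: Ā=83.0092, payoff=8.1801, prob=0.012231
DUUDDU: Ā=80.1342, payoff=11.0551, prob=0.012231
UUUDDU: Ā=101.6756, payoff=14.0269, prob=0.006880
DDDUDU: Ā=62.9359, payoff=8.9336, prob=0.021743
UDDUDU: Ā=79.8542, payoff=11.3352, prob=0.012231
DUDUDU: Ā=76.9792, payoff=14.2102, prob=0.012231
UUDUDU: Ā=97.6725, payoff=18.0301, prob=0.006880
DDUUDU: Ā=74.3054, payoff=16.8839, prob=0.012231
UDUUDU: Ā=94.2800, payoff=21.4226, prob=0.006880
DUUUDU: Ā=91.4050, payoff=24.2976, prob=0.006880
UUUUDU: Ā=115.9762, payoff=30.8292, prob=0.003870
DDDDUU: Ā=60.6234, payoff=11.2462, prob=0.021743
UDDDUU: Ā=76.9200, payoff=14.2693, prob=0.012231
DUDDUU: Ā=74.0450, payoff=17.1443, prob=0.012231
UUDDUU: Ā=93.9495, payoff=21.7530, prob=0.006880
DDUDUU: Ā=71.3712, payoff=19.8181, prob=0.012231
UDUDUU: Ā=90.5570, payoff=25.1455, prob=0.006880
DUUDUU: Ā=87.6820, payoff=28.0205, prob=0.006880
UUUDUU: Ā=111.2525, payoff=35.5529, prob=0.003870
DDDUUU: Ā=68.8846, payoff=22.3047, prob=0.012231
UDDUUU: Ā=87.4020, payoff=28.3005, prob=0.006880
DUDUUU: Ā=84.5270, payoff=31.1755, prob=0.006880
UUDUUU: Ā=107.2493, payoff=39.5561, prob=0.003870
DDUUUU: Ā=81.8533, payoff=33.8493, prob=0.006880
UDUUUU: Ā=103.8568, payoff=42.9486, prob=0.003870
DUUUUU: Ā=100.9818, payoff=45.8236, prob=0.003870
UUUUUU: Ā=128.1275, payoff=58.1417, prob=0.002177
Price = Σ prob·payoff / R^6 = 6.412055 / 1.126162 = 5.6937

price = 5.6937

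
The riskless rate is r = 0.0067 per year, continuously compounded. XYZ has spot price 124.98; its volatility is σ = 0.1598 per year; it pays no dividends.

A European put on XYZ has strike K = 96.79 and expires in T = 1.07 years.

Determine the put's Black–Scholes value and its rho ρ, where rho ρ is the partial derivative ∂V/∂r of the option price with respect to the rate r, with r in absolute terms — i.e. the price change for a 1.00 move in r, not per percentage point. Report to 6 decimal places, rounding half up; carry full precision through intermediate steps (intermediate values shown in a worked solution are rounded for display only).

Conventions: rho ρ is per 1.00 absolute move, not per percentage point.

σ√T = 0.1598·√1.07 = 0.165298
d₁ = (ln(S/K) + (r+σ²/2)T) / (σ√T) = (ln(124.98/96.79) + (0.0067+0.1598²/2)·1.07) / 0.165298 = (0.255610 + 0.020831) / 0.165298 = 1.672374
d₂ = d₁ − σ√T = 1.672374 − 0.165298 = 1.507076
e^{−rT} = 0.992857
N(−d₁) = 0.047225,  N(−d₂) = 0.065896
Put price V = K·e^{−rT}·N(−d₂) − S·N(−d₁) = 6.332473 − 5.902213 = 0.430261
ρ = −K·T·e^{−rT}·N(−d₂) = -6.775747

price = 0.430261
ρ = -6.775747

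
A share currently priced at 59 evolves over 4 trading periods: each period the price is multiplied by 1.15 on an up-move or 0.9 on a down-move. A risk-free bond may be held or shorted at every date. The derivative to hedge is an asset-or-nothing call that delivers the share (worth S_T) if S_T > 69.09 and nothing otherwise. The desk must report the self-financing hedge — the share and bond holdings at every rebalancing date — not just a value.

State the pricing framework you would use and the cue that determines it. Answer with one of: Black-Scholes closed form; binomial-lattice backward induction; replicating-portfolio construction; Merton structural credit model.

framework: replicating-portfolio construction

Key observation: since the answer must list Δ and B at each node of the 1.15/0.9 lattice on 59, the replicating-portfolio method — solving the two-state system at every node — is the one that applies.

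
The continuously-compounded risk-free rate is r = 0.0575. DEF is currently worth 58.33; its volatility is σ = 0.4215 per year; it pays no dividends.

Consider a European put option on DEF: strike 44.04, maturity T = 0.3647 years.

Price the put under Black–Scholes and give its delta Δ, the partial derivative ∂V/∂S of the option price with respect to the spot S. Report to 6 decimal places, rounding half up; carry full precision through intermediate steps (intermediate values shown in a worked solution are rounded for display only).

σ√T = 0.4215·√0.3647 = 0.254546
d₁ = (ln(S/K) + (r+σ²/2)T) / (σ√T) = (ln(58.33/44.04) + (0.0575+0.4215²/2)·0.3647) / 0.254546 = (0.281018 + 0.053367) / 0.254546 = 1.313656
d₂ = d₁ − σ√T = 1.313656 − 0.254546 = 1.059110
e^{−rT} = 0.979248
N(−d₁) = 0.094481,  N(−d₂) = 0.144775
Put price V = K·e^{−rT}·N(−d₂) − S·N(−d₁) = 6.243570 − 5.511079 = 0.732491
Δ = −N(−d₁) = -0.094481

price = 0.732491
Δ = -0.094481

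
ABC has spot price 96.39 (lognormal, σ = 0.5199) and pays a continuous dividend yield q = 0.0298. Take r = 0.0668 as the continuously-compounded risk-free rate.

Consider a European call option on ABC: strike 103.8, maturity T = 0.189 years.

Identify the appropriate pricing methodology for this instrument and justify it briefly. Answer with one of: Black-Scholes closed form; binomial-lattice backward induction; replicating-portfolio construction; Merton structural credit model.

framework: Black-Scholes closed form

Key observation: with ABC following a GBM at constant σ and r, the European call struck at 103.8 prices in closed form — nothing here needs a stepwise model or a balance sheet.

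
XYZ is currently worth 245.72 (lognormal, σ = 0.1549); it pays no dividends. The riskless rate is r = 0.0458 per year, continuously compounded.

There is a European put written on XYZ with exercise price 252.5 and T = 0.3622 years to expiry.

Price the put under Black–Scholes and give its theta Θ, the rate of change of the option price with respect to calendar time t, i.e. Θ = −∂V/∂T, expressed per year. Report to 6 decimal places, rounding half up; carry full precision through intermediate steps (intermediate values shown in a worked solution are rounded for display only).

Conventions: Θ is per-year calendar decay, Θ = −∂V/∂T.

σ√T = 0.1549·√0.3622 = 0.093224
d₁ = (ln(S/K) + (r+σ²/2)T) / (σ√T) = (ln(245.72/252.5) + (0.0458+0.1549²/2)·0.3622) / 0.093224 = (-0.027219 + 0.020934) / 0.093224 = -0.067413
d₂ = d₁ − σ√T = -0.067413 − 0.093224 = -0.160637
e^{−rT} = 0.983548
N(−d₁) = 0.526874,  N(−d₂) = 0.563810
Put price V = K·e^{−rT}·N(−d₂) − S·N(−d₁) = 140.019956 − 129.463385 = 10.556571
φ(d₁) = (1/√(2π))·e^{−d₁²/2} = 0.398037
Θ = −S·φ(d₁)·σ/(2√T) + r·K·e^{−rT}·N(−d₂) = −12.586673 + 6.412914 = -6.173759

price = 10.556571
Θ = -6.173759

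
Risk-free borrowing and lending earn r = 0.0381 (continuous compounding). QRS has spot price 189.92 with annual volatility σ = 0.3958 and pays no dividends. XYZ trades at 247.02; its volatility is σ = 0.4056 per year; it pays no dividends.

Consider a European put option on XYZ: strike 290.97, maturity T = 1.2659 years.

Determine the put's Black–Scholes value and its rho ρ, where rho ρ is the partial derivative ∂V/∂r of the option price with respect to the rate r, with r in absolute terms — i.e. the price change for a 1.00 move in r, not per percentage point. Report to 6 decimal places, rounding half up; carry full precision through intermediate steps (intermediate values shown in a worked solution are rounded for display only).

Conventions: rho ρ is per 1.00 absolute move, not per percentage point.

price = 63.918922
ρ = -240.380297

σ√T = 0.4056·√1.2659 = 0.456350
d₁ = (ln(S/K) + (r+σ²/2)T) / (σ√T) = (ln(247.02/290.97) + (0.0381+0.4056²/2)·1.2659) / 0.456350 = (-0.163751 + 0.152358) / 0.456350 = -0.024965
d₂ = d₁ − σ√T = -0.024965 − 0.456350 = -0.481314
e^{−rT} = 0.952914
N(−d₁) = 0.509958,  N(−d₂) = 0.684853
Put price V = K·e^{−rT}·N(−d₂) − S·N(−d₁) = 189.888851 − 125.969929 = 63.918922
ρ = −K·T·e^{−rT}·N(−d₂) = -240.380297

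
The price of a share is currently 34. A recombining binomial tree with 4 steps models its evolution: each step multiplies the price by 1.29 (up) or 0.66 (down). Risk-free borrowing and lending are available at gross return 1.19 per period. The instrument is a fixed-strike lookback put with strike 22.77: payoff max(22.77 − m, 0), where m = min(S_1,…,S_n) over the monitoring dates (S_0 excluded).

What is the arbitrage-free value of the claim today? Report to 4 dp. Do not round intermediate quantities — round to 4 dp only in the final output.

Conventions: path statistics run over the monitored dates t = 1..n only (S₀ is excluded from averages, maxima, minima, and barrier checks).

Risk-neutral up-probability p* = (R−d)/(u−d) = (1.19−0.66)/(1.29−0.66) = 0.8413; the claim prices as the p*-weighted sum of path payoffs discounted by R^4.
Enumerate all 2^4 = 16 price paths (U = up ×1.29, D = down ×0.66); each path with k up-moves has probability p*^k·(1−p*)^(4−k).
DDDD: m=6.4514, payoff=16.3186, prob=0.000635
UDDD: m=12.6096, payoff=10.1604, prob=0.003364
DUDD: m=12.6096, payoff=10.1604, prob=0.003364
UUDD: m=24.6460, payoff=0.0000, prob=0.017832
DDUD: m=12.6096, payoff=10.1604, prob=0.003364
UDUD: m=24.6460, payoff=0.0000, prob=0.017832
DUUD: m=22.4400, payoff=0.3300, prob=0.017832
UUUD: m=43.8600, payoff=0.0000, prob=0.094507
DDDU: m=9.7749, payoff=12.9951, prob=0.003364
UDDU: m=19.1054, payoff=3.6646, prob=0.017832
DUDU: m=19.1054, payoff=3.6646, prob=0.017832
UUDU: m=37.3424, payoff=0.0000, prob=0.094507
DDUU: m=14.8104, payoff=7.9596, prob=0.017832
UDUU: m=28.9476, payoff=0.0000, prob=0.094507
DUUU: m=22.4400, payoff=0.3300, prob=0.094507
UUUU: m=43.8600, payoff=0.0000, prob=0.500889
Price = Σ prob·payoff / R^4 = 0.466328 / 2.005339 = 0.2325

price = 0.2325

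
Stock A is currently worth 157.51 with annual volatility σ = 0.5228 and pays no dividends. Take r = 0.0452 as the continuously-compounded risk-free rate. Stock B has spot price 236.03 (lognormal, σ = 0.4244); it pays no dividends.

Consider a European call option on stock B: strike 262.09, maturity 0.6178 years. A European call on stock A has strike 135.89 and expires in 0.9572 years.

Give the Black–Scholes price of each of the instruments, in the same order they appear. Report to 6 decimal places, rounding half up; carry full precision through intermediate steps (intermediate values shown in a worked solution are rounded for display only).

[stock B call K=262.09]
σ√T = 0.4244·√0.6178 = 0.333579
d₁ = (ln(S/K) + (r+σ²/2)T) / (σ√T) = (ln(236.03/262.09) + (0.0452+0.4244²/2)·0.6178) / 0.333579 = (-0.104729 + 0.083562) / 0.333579 = -0.063454
d₂ = d₁ − σ√T = -0.063454 − 0.333579 = -0.397033
e^{−rT} = 0.972462
N(d₁) = 0.474703,  N(d₂) = 0.345672
price = S·N(d₁) − K·e^{−rT}·N(d₂) = 112.044060 − 88.102158 = 23.941901
[stock A call K=135.89]
σ√T = 0.5228·√0.9572 = 0.511490
d₁ = (ln(S/K) + (r+σ²/2)T) / (σ√T) = (ln(157.51/135.89) + (0.0452+0.5228²/2)·0.9572) / 0.511490 = (0.147643 + 0.174076) / 0.511490 = 0.628985
d₂ = d₁ − σ√T = 0.628985 − 0.511490 = 0.117496
e^{−rT} = 0.957657
N(d₁) = 0.735321,  N(d₂) = 0.546766
price = S·N(d₁) − K·e^{−rT}·N(d₂) = 115.820357 − 71.153999 = 44.666358

price(stock B call K=262.09) = 23.941901
price(stock A call K=135.89) = 44.666358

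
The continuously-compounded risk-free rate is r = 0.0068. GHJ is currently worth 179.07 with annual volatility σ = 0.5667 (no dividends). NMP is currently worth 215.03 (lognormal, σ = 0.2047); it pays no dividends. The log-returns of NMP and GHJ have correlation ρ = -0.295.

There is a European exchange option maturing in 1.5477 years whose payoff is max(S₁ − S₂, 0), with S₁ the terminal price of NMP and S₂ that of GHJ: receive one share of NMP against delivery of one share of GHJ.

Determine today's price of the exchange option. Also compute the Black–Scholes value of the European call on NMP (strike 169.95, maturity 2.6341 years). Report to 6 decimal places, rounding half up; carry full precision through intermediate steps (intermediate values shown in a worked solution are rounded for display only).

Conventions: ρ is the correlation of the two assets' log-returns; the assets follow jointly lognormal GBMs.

exchange price = 81.948447
price(NMP call K=169.95) = 56.117687

σ_eff = √(σ₁² + σ₂² − 2ρσ₁σ₂) = √(0.2047² + 0.5667² − 2·-0.295·0.2047·0.5667) = 0.656881
d₁ = (ln(S₁/S₂) + (q₂ − q₁ + σ_eff²/2)T) / (σ_eff√T) = (ln(215.03/179.07) + (0.0 − 0.0 + 0.215747)·1.5477) / 0.817204 = 0.632537
d₂ = d₁ − σ_eff√T = 0.632537 − 0.817204 = -0.184666
N(d₁) = 0.736482,  N(d₂) = 0.426745
V = S₁·e^{−q₁T}·N(d₁) − S₂·e^{−q₂T}·N(d₂) = 158.365730 − 76.417284 = 81.948447
[vanilla: NMP call K=169.95]
σ√T = 0.2047·√2.6341 = 0.332226
d₁ = (ln(S/K) + (r+σ²/2)T) / (σ√T) = (ln(215.03/169.95) + (0.0068+0.2047²/2)·2.6341) / 0.332226 = (0.235273 + 0.073099) / 0.332226 = 0.928200
d₂ = d₁ − σ√T = 0.928200 − 0.332226 = 0.595973
e^{−rT} = 0.982248
N(d₁) = 0.823348,  N(d₂) = 0.724403
price = S·N(d₁) − K·e^{−rT}·N(d₂) = 177.044518 − 120.926831 = 56.117687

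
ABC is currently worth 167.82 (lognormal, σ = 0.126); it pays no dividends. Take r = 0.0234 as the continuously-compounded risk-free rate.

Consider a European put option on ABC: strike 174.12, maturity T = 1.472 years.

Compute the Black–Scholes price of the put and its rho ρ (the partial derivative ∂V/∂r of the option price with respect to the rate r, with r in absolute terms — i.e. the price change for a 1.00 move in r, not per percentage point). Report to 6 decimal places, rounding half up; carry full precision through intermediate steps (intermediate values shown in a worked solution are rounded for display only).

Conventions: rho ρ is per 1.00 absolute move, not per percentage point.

price = 10.440703
ρ = -132.907435

σ√T = 0.126·√1.472 = 0.152871
d₁ = (ln(S/K) + (r+σ²/2)T) / (σ√T) = (ln(167.82/174.12) + (0.0234+0.126²/2)·1.472) / 0.152871 = (-0.036853 + 0.046130) / 0.152871 = 0.060684
d₂ = d₁ − σ√T = 0.060684 − 0.152871 = -0.092187
e^{−rT} = 0.966142
N(−d₁) = 0.475805,  N(−d₂) = 0.536725
Put price V = K·e^{−rT}·N(−d₂) − S·N(−d₁) = 90.290377 − 79.849675 = 10.440703
ρ = −K·T·e^{−rT}·N(−d₂) = -132.907435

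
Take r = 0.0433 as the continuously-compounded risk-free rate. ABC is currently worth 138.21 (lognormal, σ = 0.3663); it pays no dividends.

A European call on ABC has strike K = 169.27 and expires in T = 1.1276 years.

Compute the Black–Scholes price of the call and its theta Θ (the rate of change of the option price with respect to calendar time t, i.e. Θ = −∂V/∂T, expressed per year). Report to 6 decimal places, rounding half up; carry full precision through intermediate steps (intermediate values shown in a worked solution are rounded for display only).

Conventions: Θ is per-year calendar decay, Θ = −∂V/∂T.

price = 13.345326
Θ = -11.256809

σ√T = 0.3663·√1.1276 = 0.388969
d₁ = (ln(S/K) + (r+σ²/2)T) / (σ√T) = (ln(138.21/169.27) + (0.0433+0.3663²/2)·1.1276) / 0.388969 = (-0.202721 + 0.124473) / 0.388969 = -0.201167
d₂ = d₁ − σ√T = -0.201167 − 0.388969 = -0.590135
e^{−rT} = 0.952348
N(d₁) = 0.420284,  N(d₂) = 0.277550
Call price V = S·N(d₁) − K·e^{−rT}·N(d₂) = 58.087473 − 44.742147 = 13.345326
φ(d₁) = (1/√(2π))·e^{−d₁²/2} = 0.390951
Θ = −S·φ(d₁)·σ/(2√T) − r·K·e^{−rT}·N(d₂) = −9.319474 − 1.937335 = -11.256809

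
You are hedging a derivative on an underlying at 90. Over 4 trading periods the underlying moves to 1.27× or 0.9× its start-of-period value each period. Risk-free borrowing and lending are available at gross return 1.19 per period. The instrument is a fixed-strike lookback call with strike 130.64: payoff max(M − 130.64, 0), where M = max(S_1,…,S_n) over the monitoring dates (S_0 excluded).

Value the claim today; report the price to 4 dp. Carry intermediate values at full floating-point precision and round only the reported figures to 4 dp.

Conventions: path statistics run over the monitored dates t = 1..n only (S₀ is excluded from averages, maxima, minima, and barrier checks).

With p* = (R−d)/(u−d) = 0.7838, sum probability × payoff across the paths and divide by R^4.
Enumerate all 2^4 = 16 price paths (U = up ×1.27, D = down ×0.9); each path with k up-moves has probability p*^k·(1−p*)^(4−k).
DDDD: M=81.0000, payoff=0.0000, prob=0.002186
UDDD: M=114.3000, payoff=0.0000, prob=0.007922
DUDD: M=102.8700, payoff=0.0000, prob=0.007922
UUDD: M=145.1610, payoff=14.5210, prob=0.028719
DDUD: M=92.5830, payoff=0.0000, prob=0.007922
UDUD: M=130.6449, payoff=0.0049, prob=0.028719
DUUD: M=130.6449, payoff=0.0049, prob=0.028719
UUUD: M=184.3545, payoff=53.7145, prob=0.104106
DDDU: M=83.3247, payoff=0.0000, prob=0.007922
UDDU: M=117.5804, payoff=0.0000, prob=0.028719
DUDU: M=117.5804, payoff=0.0000, prob=0.028719
UUDU: M=165.9190, payoff=35.2790, prob=0.104106
DDUU: M=117.5804, payoff=0.0000, prob=0.028719
UDUU: M=165.9190, payoff=35.2790, prob=0.104106
DUUU: M=165.9190, payoff=35.2790, prob=0.104106
UUUU: M=234.1302, payoff=103.4902, prob=0.377385
Price = Σ prob·payoff / R^4 = 56.083315 / 2.005339 = 27.9670

price = 27.9670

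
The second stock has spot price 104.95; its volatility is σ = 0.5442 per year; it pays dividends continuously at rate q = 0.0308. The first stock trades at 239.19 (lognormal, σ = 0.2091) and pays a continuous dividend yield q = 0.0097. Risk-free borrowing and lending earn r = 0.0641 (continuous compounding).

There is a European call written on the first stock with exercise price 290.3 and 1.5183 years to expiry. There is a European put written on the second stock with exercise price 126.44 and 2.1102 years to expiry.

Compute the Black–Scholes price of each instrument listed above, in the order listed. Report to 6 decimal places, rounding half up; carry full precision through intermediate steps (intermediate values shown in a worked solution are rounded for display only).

price(the first stock call K=290.3) = 14.060201
price(the second stock put K=126.44) = 38.461811

[the first stock call K=290.3]
σ√T = 0.2091·√1.5183 = 0.257652
d₁ = (ln(S/K) + (r−q+σ²/2)T) / (σ√T) = (ln(239.19/290.3) + (0.0641−0.0097+0.2091²/2)·1.5183) / 0.257652 = (-0.193657 + 0.115788) / 0.257652 = -0.302226
d₂ = d₁ − σ√T = -0.302226 − 0.257652 = -0.559877
e^{−rT} = 0.907263
e^{−qT} = 0.985380
N(d₁) = 0.381240,  N(d₂) = 0.287782
price = S·e^{−qT}·N(d₁) − K·e^{−rT}·N(d₂) = 89.855643 − 75.795443 = 14.060201
[the second stock put K=126.44]
σ√T = 0.5442·√2.1102 = 0.790534
d₁ = (ln(S/K) + (r−q+σ²/2)T) / (σ√T) = (ln(104.95/126.44) + (0.0641−0.0308+0.5442²/2)·2.1102) / 0.790534 = (-0.186284 + 0.382741) / 0.790534 = 0.248513
d₂ = d₁ − σ√T = 0.248513 − 0.790534 = -0.542021
e^{−rT} = 0.873485
e^{−qT} = 0.937073
N(−d₁) = 0.401869,  N(−d₂) = 0.706098
price = K·e^{−rT}·N(−d₂) − S·e^{−qT}·N(−d₁) = 77.983934 − 39.522123 = 38.461811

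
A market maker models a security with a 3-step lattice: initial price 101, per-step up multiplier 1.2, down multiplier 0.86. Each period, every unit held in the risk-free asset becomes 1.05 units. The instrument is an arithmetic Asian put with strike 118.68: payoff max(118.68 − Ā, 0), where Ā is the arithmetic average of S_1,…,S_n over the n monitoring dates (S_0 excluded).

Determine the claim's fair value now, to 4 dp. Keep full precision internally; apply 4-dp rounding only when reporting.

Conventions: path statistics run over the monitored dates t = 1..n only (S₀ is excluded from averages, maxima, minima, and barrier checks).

price = 11.9465

With p* = (R−d)/(u−d) = 0.5588, sum probability × payoff across the paths and divide by R^3.
Enumerate all 2^3 = 8 price paths (U = up ×1.2, D = down ×0.86); each path with k up-moves has probability p*^k·(1−p*)^(3−k).
DDD: Ā=75.2671, payoff=43.4129, prob=0.085869
UDD: Ā=105.0238, payoff=13.6562, prob=0.108768
DUD: Ā=93.5772, payoff=25.1028, prob=0.108768
UUD: Ā=130.5728, payoff=0.0000, prob=0.137772
DDU: Ā=83.7330, payoff=34.9470, prob=0.108768
UDU: Ā=116.8368, payoff=1.8432, prob=0.137772
DUU: Ā=105.3901, payoff=13.2899, prob=0.137772
UUU: Ā=147.0560, payoff=0.0000, prob=0.174512
Price = Σ prob·payoff / R^3 = 13.829561 / 1.157625 = 11.9465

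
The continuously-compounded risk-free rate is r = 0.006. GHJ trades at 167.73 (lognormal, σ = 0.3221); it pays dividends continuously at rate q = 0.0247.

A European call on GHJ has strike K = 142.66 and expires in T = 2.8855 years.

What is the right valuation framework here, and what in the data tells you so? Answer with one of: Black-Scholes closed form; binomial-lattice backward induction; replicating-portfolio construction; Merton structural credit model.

Key observation: a European claim on GHJ (strike 142.66) — a lognormal (GBM) underlying with constant rate and volatility — has an exact closed-form value; no lattice or capital structure is involved.

framework: Black-Scholes closed form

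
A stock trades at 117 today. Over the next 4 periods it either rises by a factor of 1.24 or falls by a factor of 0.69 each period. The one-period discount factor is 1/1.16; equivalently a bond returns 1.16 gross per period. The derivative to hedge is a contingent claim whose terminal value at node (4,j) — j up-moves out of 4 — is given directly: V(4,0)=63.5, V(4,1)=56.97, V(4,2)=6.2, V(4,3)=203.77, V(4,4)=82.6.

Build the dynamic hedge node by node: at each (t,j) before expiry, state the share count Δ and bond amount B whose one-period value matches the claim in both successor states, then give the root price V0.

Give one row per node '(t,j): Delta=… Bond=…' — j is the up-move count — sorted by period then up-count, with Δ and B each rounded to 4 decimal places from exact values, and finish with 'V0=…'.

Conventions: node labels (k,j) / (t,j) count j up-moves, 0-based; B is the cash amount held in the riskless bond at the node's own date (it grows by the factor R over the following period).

(0,0): Delta=-0.1536 Bond=83.8260
(1,0): Delta=2.2012 Bond=-92.8691
(1,1): Delta=-0.3767 Bond=129.5969
(2,0): Delta=-1.2475 Bond=84.3789
(2,1): Delta=2.5279 Bond=-140.4272
(2,2): Delta=-0.6518 Bond=199.8234
(3,0): Delta=-0.3089 Bond=61.8036
(3,1): Delta=-1.3364 Bond=104.0201
(3,2): Delta=2.8939 Bond=-208.3281
(3,3): Delta=-0.9876 Bond=306.7097
V0=65.8514

The replicating-portfolio and risk-neutral prices coincide; use p* = (1.16−0.69)/(1.24−0.69) = 0.8545 for the latter.
Payoffs at expiry: V(4,0)=63.5000, V(4,1)=56.9700, V(4,2)=6.2000, V(4,3)=203.7700, V(4,4)=82.6000
Node (3,0) S=38.4356: V=(p*·56.9700+(1−p*)·63.5000)/1.16=49.9309; Δ=(56.9700−63.5000)/(47.6601−26.5205)=-0.3089; B=V−Δ·S=61.8036
Node (3,1) S=69.0726: V=(p*·6.2000+(1−p*)·56.9700)/1.16=11.7110; Δ=(6.2000−56.9700)/(85.6500−47.6601)=-1.3364; B=V−Δ·S=104.0201
Node (3,2) S=124.1304: V=(p*·203.7700+(1−p*)·6.2000)/1.16=150.8901; Δ=(203.7700−6.2000)/(153.9218−85.6500)=2.8939; B=V−Δ·S=-208.3281
Node (3,3) S=223.0750: V=(p*·82.6000+(1−p*)·203.7700)/1.16=86.4006; Δ=(82.6000−203.7700)/(276.6130−153.9218)=-0.9876; B=V−Δ·S=306.7097
Node (2,0) S=55.7037: V=(p*·11.7110+(1−p*)·49.9309)/1.16=14.8881; Δ=(11.7110−49.9309)/(69.0726−38.4356)=-1.2475; B=V−Δ·S=84.3789
Node (2,1) S=100.1052: V=(p*·150.8901+(1−p*)·11.7110)/1.16=112.6258; Δ=(150.8901−11.7110)/(124.1304−69.0726)=2.5279; B=V−Δ·S=-140.4272
Node (2,2) S=179.8992: V=(p*·86.4006+(1−p*)·150.8901)/1.16=82.5698; Δ=(86.4006−150.8901)/(223.0750−124.1304)=-0.6518; B=V−Δ·S=199.8234
Node (1,0) S=80.7300: V=(p*·112.6258+(1−p*)·14.8881)/1.16=84.8357; Δ=(112.6258−14.8881)/(100.1052−55.7037)=2.2012; B=V−Δ·S=-92.8691
Node (1,1) S=145.0800: V=(p*·82.5698+(1−p*)·112.6258)/1.16=74.9496; Δ=(82.5698−112.6258)/(179.8992−100.1052)=-0.3767; B=V−Δ·S=129.5969
Node (0,0) S=117.0000: V=(p*·74.9496+(1−p*)·84.8357)/1.16=65.8514; Δ=(74.9496−84.8357)/(145.0800−80.7300)=-0.1536; B=V−Δ·S=83.8260
Sanity check at the root: Δ(0,0)·S0 + B(0,0) reproduces V0 = 65.8514.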